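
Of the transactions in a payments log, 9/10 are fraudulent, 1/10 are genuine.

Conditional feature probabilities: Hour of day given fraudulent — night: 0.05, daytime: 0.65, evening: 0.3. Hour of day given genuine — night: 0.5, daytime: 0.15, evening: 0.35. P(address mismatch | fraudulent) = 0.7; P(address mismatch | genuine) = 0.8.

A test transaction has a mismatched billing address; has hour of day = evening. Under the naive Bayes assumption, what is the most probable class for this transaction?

fraudulent: 0.9 × 0.3 × 0.7 = 0.189
genuine: 0.1 × 0.35 × 0.8 = 0.028
Highest score → fraudulent.

fraudulent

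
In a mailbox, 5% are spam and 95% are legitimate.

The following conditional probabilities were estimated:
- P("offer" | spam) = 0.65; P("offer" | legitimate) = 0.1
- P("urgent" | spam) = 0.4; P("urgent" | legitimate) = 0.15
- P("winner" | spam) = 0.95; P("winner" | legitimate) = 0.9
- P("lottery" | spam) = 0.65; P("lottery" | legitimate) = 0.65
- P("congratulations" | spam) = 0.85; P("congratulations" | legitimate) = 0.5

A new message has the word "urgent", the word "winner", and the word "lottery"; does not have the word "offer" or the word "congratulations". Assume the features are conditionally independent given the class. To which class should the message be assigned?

spam: 0.05 × (1−0.65) × 0.4 × 0.95 × 0.65 × (1−0.85) = 0.000648375
legitimate: 0.95 × (1−0.1) × 0.15 × 0.9 × 0.65 × (1−0.5) = 0.037513125
Highest score → legitimate.

legitimate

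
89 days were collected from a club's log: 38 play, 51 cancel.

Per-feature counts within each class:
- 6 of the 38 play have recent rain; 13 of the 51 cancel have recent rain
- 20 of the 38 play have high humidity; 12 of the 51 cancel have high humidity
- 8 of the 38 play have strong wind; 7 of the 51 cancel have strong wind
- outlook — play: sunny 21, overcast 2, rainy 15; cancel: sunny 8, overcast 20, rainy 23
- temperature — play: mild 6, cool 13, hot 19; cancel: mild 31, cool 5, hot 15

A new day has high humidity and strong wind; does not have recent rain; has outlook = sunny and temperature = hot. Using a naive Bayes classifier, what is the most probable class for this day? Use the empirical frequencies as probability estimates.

play

play: (38/89) × (32/38) × (20/38) × (8/38) × (21/38) × (19/38) ≈ 0.0110083
cancel: (51/89) × (38/51) × (12/51) × (7/51) × (8/51) × (15/51) ≈ 0.00063617
Highest score → play.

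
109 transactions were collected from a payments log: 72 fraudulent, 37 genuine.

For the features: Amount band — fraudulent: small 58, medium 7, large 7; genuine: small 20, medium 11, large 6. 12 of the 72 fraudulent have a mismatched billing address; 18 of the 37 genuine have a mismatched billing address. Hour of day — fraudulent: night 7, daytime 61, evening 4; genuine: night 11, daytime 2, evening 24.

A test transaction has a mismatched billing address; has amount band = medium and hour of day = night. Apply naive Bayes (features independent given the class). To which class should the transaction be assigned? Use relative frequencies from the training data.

genuine

fraudulent: (72/109) × (7/72) × (12/72) × (7/72) ≈ 0.0010406
genuine: (37/109) × (11/37) × (18/37) × (11/37) ≈ 0.0145958
Highest score → genuine.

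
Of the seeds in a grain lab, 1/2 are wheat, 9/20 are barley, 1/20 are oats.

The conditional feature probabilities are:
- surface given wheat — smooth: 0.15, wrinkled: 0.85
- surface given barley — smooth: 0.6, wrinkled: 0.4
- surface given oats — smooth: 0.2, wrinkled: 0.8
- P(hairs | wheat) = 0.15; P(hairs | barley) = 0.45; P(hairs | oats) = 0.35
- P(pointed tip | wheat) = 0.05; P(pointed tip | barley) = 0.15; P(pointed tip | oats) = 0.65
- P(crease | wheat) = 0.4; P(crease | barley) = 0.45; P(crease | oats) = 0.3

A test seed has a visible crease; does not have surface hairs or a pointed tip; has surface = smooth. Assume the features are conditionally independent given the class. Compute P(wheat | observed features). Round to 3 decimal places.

0.296

wheat: 0.5 × 0.15 × (1−0.15) × (1−0.05) × 0.4 = 0.024225
barley: 0.45 × 0.6 × (1−0.45) × (1−0.15) × 0.45 = 0.05680125
oats: 0.05 × 0.2 × (1−0.35) × (1−0.65) × 0.3 = 0.0006825
P(wheat | x) = 0.024225 / 0.08170875 ≈ 0.296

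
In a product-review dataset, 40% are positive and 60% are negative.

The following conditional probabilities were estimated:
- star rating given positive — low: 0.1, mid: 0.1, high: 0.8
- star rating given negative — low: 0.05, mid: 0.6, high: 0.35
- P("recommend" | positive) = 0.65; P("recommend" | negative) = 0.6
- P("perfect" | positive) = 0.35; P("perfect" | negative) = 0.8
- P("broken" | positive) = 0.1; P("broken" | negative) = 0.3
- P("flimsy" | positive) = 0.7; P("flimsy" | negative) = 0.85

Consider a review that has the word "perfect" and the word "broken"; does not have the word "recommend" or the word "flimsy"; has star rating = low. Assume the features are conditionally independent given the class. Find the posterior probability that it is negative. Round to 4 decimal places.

positive: 0.4 × 0.1 × (1−0.65) × 0.35 × 0.1 × (1−0.7) = 0.000147
negative: 0.6 × 0.05 × (1−0.6) × 0.8 × 0.3 × (1−0.85) = 0.000432
P(negative | x) = 0.000432 / 0.000579 ≈ 0.7461

0.7461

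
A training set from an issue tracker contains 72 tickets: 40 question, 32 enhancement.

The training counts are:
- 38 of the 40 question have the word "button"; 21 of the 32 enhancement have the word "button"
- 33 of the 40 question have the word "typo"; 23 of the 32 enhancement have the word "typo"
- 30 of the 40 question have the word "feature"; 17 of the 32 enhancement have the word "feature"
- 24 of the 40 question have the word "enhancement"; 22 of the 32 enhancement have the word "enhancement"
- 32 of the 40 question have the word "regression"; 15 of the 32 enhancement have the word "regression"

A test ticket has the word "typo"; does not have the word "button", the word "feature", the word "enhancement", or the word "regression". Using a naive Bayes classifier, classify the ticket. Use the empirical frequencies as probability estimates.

question: (40/72) × (2/40) × (33/40) × (10/40) × (16/40) × (8/40) ≈ 0.000458333
enhancement: (32/72) × (11/32) × (23/32) × (15/32) × (10/32) × (17/32) ≈ 0.00854532
Highest score → enhancement.

enhancement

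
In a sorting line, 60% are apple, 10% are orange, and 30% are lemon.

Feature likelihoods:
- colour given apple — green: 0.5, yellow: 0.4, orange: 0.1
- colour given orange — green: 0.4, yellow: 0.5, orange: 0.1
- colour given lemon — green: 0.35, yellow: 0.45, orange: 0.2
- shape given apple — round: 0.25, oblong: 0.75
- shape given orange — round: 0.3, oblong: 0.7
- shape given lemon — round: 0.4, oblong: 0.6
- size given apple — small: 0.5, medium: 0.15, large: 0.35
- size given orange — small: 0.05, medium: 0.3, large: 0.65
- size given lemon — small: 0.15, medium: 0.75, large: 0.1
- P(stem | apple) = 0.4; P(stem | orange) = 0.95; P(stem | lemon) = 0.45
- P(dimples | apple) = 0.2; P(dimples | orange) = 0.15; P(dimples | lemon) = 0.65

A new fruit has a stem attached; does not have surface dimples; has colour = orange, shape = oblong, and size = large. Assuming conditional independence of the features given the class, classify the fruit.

apple: 0.6 × 0.1 × 0.75 × 0.35 × 0.4 × (1−0.2) = 0.00504
orange: 0.1 × 0.1 × 0.7 × 0.65 × 0.95 × (1−0.15) = 0.003674125
lemon: 0.3 × 0.2 × 0.6 × 0.1 × 0.45 × (1−0.65) = 0.000567
Highest score → apple.

apple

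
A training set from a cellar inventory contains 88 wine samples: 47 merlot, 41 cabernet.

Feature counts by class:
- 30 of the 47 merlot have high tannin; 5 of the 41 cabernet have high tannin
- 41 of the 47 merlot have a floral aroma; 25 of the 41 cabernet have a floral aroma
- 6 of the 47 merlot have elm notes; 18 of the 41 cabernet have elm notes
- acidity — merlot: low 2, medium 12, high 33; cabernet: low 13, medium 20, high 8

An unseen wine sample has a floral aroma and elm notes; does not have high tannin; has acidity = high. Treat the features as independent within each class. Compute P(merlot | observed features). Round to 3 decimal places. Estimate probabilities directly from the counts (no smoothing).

merlot: (47/88) × (17/47) × (41/47) × (6/47) × (33/47) ≈ 0.015105
cabernet: (41/88) × (36/41) × (25/41) × (18/41) × (8/41) ≈ 0.0213683
P(merlot | x) = 0.015105 / 0.0364733 ≈ 0.414

0.414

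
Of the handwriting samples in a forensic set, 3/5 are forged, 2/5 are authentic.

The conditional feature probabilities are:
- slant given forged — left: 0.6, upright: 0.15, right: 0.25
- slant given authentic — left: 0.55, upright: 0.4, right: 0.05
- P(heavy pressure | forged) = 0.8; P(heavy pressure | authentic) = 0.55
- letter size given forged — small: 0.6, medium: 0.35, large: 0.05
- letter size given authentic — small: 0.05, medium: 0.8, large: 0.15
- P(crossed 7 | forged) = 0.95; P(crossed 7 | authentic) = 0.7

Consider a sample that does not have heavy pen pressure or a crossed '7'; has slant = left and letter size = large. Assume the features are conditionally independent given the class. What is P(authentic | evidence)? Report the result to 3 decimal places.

0.961

forged: 0.6 × 0.6 × (1−0.8) × 0.05 × (1−0.95) = 0.00018
authentic: 0.4 × 0.55 × (1−0.55) × 0.15 × (1−0.7) = 0.004455
P(authentic | x) = 0.004455 / 0.004635 ≈ 0.961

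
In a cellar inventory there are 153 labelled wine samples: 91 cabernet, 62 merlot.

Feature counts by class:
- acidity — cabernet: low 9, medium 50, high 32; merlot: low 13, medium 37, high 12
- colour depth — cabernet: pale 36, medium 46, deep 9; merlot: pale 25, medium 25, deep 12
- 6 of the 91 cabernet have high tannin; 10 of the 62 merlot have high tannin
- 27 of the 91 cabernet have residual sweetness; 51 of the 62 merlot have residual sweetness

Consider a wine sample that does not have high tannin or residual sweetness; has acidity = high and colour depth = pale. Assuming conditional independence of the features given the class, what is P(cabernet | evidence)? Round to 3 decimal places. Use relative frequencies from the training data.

0.920

cabernet: (91/153) × (32/91) × (36/91) × (85/91) × (64/91) ≈ 0.0543545
merlot: (62/153) × (12/62) × (25/62) × (52/62) × (11/62) ≈ 0.00470599
P(cabernet | x) = 0.0543545 / 0.05906049 ≈ 0.920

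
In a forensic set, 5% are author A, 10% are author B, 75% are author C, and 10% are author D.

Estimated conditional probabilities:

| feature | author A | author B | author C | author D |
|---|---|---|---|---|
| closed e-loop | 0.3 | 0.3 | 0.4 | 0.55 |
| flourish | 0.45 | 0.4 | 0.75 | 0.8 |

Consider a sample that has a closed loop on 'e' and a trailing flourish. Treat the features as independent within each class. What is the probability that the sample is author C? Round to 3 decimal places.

0.782

author A: 0.05 × 0.3 × 0.45 = 0.00675
author B: 0.1 × 0.3 × 0.4 = 0.012
author C: 0.75 × 0.4 × 0.75 = 0.225
author D: 0.1 × 0.55 × 0.8 = 0.044
P(author C | x) = 0.225 / 0.28775 ≈ 0.782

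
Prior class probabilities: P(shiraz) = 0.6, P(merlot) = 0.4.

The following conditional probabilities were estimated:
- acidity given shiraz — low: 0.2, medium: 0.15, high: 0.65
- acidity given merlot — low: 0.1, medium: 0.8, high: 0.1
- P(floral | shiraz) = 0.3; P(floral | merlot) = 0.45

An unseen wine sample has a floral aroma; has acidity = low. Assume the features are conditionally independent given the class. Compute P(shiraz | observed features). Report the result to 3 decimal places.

shiraz: 0.6 × 0.2 × 0.3 = 0.036
merlot: 0.4 × 0.1 × 0.45 = 0.018
P(shiraz | x) = 0.036 / 0.054 ≈ 0.667

0.667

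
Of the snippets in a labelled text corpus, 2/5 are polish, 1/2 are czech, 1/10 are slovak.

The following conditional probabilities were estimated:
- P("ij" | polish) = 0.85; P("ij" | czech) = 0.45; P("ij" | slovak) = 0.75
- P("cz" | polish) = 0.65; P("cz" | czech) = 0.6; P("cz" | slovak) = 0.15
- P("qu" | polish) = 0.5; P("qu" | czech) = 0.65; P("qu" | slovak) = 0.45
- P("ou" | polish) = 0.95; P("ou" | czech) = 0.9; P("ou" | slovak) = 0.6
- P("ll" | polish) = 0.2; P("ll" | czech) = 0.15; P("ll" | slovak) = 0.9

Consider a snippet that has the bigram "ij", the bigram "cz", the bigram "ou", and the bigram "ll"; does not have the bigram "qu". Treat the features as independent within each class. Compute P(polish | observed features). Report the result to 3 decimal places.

polish: 0.4 × 0.85 × 0.65 × (1−0.5) × 0.95 × 0.2 = 0.020995
czech: 0.5 × 0.45 × 0.6 × (1−0.65) × 0.9 × 0.15 = 0.00637875
slovak: 0.1 × 0.75 × 0.15 × (1−0.45) × 0.6 × 0.9 = 0.00334125
P(polish | x) = 0.020995 / 0.030715 ≈ 0.684

0.684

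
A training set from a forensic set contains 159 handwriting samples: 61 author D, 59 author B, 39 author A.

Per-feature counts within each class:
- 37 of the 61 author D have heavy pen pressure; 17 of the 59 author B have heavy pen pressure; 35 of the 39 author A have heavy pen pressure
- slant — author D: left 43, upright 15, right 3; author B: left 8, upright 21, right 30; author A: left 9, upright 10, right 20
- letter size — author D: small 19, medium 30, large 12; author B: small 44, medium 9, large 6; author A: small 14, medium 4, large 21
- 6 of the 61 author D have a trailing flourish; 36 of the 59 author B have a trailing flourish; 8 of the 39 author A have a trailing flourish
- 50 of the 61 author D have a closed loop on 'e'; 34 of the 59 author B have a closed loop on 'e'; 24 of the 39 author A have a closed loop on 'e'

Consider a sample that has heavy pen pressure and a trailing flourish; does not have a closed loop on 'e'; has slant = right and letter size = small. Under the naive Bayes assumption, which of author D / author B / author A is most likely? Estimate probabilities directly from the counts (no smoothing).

author D: (61/159) × (37/61) × (3/61) × (19/61) × (6/61) × (11/61) ≈ 0.0000632272
author B: (59/159) × (17/59) × (30/59) × (44/59) × (36/59) × (25/59) ≈ 0.0104824
author A: (39/159) × (35/39) × (20/39) × (14/39) × (8/39) × (15/39) ≈ 0.00319707
Highest score → author B.

author B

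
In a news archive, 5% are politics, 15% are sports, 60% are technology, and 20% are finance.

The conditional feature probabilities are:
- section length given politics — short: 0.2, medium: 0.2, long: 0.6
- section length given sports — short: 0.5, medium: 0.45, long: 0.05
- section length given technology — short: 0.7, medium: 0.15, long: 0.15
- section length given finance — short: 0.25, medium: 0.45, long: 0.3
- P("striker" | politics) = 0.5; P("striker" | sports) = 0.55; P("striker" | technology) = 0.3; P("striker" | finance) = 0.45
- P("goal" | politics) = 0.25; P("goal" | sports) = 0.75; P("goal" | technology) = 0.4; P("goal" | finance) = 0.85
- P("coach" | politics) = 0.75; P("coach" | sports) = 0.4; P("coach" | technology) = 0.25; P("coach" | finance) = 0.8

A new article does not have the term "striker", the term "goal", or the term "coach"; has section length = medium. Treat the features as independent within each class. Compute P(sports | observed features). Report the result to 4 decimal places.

0.1290

politics: 0.05 × 0.2 × (1−0.5) × (1−0.25) × (1−0.75) = 0.0009375
sports: 0.15 × 0.45 × (1−0.55) × (1−0.75) × (1−0.4) = 0.00455625
technology: 0.6 × 0.15 × (1−0.3) × (1−0.4) × (1−0.25) = 0.02835
finance: 0.2 × 0.45 × (1−0.45) × (1−0.85) × (1−0.8) = 0.001485
P(sports | x) = 0.00455625 / 0.03532875 ≈ 0.1290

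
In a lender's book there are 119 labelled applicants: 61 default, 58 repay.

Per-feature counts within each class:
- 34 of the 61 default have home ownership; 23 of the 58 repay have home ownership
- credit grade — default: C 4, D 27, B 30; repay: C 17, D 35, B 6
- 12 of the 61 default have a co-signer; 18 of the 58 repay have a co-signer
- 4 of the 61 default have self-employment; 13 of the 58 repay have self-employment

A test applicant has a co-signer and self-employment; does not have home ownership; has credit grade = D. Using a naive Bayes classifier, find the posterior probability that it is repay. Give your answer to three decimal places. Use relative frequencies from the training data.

0.905

default: (61/119) × (27/61) × (27/61) × (12/61) × (4/61) ≈ 0.00129548
repay: (58/119) × (35/58) × (35/58) × (18/58) × (13/58) ≈ 0.0123459
P(repay | x) = 0.0123459 / 0.01364138 ≈ 0.905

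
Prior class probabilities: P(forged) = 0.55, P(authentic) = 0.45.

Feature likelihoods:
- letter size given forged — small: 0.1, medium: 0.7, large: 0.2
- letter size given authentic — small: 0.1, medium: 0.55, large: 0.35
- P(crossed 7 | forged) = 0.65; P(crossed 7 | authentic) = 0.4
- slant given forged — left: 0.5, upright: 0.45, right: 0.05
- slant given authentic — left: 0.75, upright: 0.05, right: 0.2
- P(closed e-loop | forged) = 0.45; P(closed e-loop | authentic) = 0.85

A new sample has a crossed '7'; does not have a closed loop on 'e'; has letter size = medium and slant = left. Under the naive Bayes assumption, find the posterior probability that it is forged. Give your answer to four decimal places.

0.8607

forged: 0.55 × 0.7 × 0.65 × 0.5 × (1−0.45) = 0.06881875
authentic: 0.45 × 0.55 × 0.4 × 0.75 × (1−0.85) = 0.0111375
P(forged | x) = 0.06881875 / 0.07995625 ≈ 0.8607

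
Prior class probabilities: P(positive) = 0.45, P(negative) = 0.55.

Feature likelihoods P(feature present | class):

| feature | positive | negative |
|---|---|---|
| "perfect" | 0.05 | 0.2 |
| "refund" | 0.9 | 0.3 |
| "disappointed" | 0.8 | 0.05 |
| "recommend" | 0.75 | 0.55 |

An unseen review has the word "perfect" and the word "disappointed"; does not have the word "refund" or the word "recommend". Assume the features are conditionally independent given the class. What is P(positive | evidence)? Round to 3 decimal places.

0.206

positive: 0.45 × 0.05 × (1−0.9) × 0.8 × (1−0.75) = 0.00045
negative: 0.55 × 0.2 × (1−0.3) × 0.05 × (1−0.55) = 0.0017325
P(positive | x) = 0.00045 / 0.0021825 ≈ 0.206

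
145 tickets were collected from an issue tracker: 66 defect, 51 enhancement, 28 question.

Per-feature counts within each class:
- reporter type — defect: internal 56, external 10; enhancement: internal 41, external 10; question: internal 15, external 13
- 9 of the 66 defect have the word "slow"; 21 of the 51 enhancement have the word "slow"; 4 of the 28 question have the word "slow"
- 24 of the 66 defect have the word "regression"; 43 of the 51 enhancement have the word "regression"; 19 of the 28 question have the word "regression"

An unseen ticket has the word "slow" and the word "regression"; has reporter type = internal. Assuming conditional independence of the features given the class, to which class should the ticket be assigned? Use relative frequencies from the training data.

enhancement

defect: (66/145) × (56/66) × (9/66) × (24/66) ≈ 0.0191508
enhancement: (51/145) × (41/51) × (21/51) × (43/51) ≈ 0.0981665
question: (28/145) × (15/28) × (4/28) × (19/28) ≈ 0.0100281
Highest score → enhancement.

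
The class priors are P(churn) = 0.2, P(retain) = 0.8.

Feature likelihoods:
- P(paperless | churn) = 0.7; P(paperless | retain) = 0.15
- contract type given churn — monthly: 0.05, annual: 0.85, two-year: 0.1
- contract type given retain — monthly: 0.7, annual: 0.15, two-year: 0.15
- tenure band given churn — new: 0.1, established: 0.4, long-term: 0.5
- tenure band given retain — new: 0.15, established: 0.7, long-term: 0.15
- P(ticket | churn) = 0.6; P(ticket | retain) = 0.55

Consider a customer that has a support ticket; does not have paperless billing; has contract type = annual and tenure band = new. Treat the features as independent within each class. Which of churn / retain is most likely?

retain

churn: 0.2 × (1−0.7) × 0.85 × 0.1 × 0.6 = 0.00306
retain: 0.8 × (1−0.15) × 0.15 × 0.15 × 0.55 = 0.008415
Highest score → retain.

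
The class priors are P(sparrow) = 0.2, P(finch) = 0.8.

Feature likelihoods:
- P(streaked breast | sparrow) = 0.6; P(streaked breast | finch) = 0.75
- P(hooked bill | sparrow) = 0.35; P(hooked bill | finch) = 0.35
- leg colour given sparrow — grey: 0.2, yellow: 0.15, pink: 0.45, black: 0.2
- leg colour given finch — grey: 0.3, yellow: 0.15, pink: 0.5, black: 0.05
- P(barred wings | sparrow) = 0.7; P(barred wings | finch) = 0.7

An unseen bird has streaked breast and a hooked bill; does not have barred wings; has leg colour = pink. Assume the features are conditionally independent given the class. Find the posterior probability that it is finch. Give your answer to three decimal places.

0.847

sparrow: 0.2 × 0.6 × 0.35 × 0.45 × (1−0.7) = 0.00567
finch: 0.8 × 0.75 × 0.35 × 0.5 × (1−0.7) = 0.0315
P(finch | x) = 0.0315 / 0.03717 ≈ 0.847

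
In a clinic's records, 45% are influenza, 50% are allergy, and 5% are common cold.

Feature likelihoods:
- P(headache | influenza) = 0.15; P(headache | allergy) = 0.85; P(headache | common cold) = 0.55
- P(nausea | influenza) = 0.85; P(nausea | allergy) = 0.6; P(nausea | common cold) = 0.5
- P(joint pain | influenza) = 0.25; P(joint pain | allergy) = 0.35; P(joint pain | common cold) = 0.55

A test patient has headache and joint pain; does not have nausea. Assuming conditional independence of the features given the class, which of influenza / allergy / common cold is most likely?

allergy

influenza: 0.45 × 0.15 × (1−0.85) × 0.25 = 0.00253125
allergy: 0.5 × 0.85 × (1−0.6) × 0.35 = 0.0595
common cold: 0.05 × 0.55 × (1−0.5) × 0.55 = 0.0075625
Highest score → allergy.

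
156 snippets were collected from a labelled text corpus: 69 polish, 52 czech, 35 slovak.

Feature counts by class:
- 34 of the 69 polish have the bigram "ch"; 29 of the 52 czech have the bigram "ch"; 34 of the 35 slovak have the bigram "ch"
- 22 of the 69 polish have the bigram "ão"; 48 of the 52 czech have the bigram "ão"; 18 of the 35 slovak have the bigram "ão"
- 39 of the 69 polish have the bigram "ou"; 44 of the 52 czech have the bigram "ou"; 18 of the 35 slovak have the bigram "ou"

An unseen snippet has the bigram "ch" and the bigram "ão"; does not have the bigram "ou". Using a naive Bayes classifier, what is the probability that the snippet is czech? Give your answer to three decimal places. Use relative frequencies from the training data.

polish: (69/156) × (34/69) × (22/69) × (30/69) ≈ 0.0302134
czech: (52/156) × (29/52) × (48/52) × (8/52) ≈ 0.0263996
slovak: (35/156) × (34/35) × (18/35) × (17/35) ≈ 0.0544427
P(czech | x) = 0.0263996 / 0.1110557 ≈ 0.238

0.238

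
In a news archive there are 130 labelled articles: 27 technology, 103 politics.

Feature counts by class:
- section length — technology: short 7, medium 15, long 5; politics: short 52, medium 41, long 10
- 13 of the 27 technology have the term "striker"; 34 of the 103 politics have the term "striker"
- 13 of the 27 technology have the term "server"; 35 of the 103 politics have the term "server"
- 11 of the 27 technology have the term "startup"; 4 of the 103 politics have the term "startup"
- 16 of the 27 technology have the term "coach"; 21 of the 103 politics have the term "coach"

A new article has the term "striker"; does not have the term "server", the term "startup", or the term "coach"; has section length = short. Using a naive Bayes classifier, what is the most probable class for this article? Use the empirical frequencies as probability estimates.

politics

technology: (27/130) × (7/27) × (13/27) × (14/27) × (16/27) × (11/27) ≈ 0.00324552
politics: (103/130) × (52/103) × (34/103) × (68/103) × (99/103) × (82/103) ≈ 0.0667034
Highest score → politics.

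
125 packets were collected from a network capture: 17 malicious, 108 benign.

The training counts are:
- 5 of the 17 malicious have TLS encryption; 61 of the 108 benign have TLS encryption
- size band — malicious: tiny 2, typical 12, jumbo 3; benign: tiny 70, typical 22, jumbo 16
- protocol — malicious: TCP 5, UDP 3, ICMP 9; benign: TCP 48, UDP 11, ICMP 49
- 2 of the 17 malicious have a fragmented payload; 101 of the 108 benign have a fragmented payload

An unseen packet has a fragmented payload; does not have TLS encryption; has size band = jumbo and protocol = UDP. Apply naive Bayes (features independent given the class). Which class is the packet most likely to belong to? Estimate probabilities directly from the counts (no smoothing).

malicious: (17/125) × (12/17) × (3/17) × (3/17) × (2/17) ≈ 0.00035172
benign: (108/125) × (47/108) × (16/108) × (11/108) × (101/108) ≈ 0.0053058
Highest score → benign.

benign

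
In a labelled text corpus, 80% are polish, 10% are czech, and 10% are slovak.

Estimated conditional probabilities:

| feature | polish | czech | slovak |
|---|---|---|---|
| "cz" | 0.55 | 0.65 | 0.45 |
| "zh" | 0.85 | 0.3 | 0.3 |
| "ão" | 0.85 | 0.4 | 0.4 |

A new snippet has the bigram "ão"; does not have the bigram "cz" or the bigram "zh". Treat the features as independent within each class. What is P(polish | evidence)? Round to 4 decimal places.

polish: 0.8 × (1−0.55) × (1−0.85) × 0.85 = 0.0459
czech: 0.1 × (1−0.65) × (1−0.3) × 0.4 = 0.0098
slovak: 0.1 × (1−0.45) × (1−0.3) × 0.4 = 0.0154
P(polish | x) = 0.0459 / 0.0711 ≈ 0.6456

0.6456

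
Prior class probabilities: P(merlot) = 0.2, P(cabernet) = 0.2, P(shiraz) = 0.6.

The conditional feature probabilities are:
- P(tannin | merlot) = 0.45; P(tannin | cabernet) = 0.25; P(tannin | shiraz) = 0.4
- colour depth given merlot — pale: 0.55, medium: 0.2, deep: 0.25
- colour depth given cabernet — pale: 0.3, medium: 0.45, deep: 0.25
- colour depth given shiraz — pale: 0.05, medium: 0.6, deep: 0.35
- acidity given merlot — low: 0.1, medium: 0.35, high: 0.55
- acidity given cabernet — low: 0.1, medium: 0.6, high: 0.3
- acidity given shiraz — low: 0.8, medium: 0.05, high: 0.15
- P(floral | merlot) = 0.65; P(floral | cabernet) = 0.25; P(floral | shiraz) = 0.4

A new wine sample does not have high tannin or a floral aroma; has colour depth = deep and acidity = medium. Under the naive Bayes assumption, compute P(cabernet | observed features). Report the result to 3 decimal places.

merlot: 0.2 × (1−0.45) × 0.25 × 0.35 × (1−0.65) = 0.00336875
cabernet: 0.2 × (1−0.25) × 0.25 × 0.6 × (1−0.25) = 0.016875
shiraz: 0.6 × (1−0.4) × 0.35 × 0.05 × (1−0.4) = 0.00378
P(cabernet | x) = 0.016875 / 0.02402375 ≈ 0.702

0.702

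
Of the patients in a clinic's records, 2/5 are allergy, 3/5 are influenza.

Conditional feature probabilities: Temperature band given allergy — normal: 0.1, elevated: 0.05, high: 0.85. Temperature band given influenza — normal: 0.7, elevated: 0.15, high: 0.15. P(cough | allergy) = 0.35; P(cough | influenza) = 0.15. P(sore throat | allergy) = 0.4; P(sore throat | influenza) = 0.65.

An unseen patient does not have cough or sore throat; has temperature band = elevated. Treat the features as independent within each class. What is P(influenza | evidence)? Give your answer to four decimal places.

allergy: 0.4 × 0.05 × (1−0.35) × (1−0.4) = 0.0078
influenza: 0.6 × 0.15 × (1−0.15) × (1−0.65) = 0.026775
P(influenza | x) = 0.026775 / 0.034575 ≈ 0.7744

0.7744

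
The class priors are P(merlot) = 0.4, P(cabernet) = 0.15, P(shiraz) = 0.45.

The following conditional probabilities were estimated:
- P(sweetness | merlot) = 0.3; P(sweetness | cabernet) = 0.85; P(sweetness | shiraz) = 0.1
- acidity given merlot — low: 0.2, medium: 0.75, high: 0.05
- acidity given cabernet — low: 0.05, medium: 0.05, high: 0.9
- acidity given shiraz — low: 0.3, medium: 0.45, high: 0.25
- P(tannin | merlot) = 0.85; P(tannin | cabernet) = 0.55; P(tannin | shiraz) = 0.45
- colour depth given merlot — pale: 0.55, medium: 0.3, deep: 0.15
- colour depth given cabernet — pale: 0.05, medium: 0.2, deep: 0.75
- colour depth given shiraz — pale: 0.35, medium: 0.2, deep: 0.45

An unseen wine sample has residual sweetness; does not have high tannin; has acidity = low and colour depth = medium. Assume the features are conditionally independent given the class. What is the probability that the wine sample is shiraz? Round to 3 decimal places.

0.473

merlot: 0.4 × 0.3 × 0.2 × (1−0.85) × 0.3 = 0.00108
cabernet: 0.15 × 0.85 × 0.05 × (1−0.55) × 0.2 = 0.00057375
shiraz: 0.45 × 0.1 × 0.3 × (1−0.45) × 0.2 = 0.001485
P(shiraz | x) = 0.001485 / 0.00313875 ≈ 0.473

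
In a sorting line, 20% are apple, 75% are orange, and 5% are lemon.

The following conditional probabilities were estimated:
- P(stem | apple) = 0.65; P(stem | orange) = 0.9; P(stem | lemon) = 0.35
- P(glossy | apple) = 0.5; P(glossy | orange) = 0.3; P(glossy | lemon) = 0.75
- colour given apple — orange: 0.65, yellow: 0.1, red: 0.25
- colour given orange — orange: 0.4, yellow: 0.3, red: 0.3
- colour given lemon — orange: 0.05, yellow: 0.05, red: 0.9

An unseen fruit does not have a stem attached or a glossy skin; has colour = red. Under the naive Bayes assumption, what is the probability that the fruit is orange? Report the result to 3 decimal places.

apple: 0.2 × (1−0.65) × (1−0.5) × 0.25 = 0.00875
orange: 0.75 × (1−0.9) × (1−0.3) × 0.3 = 0.01575
lemon: 0.05 × (1−0.35) × (1−0.75) × 0.9 = 0.0073125
P(orange | x) = 0.01575 / 0.0318125 ≈ 0.495

0.495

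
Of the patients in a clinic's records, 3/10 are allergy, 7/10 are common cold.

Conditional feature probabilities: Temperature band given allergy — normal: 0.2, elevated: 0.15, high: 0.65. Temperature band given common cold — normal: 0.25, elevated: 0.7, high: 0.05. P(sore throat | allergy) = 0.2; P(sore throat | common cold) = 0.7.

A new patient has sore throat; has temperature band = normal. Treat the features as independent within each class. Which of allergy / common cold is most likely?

common cold

allergy: 0.3 × 0.2 × 0.2 = 0.012
common cold: 0.7 × 0.25 × 0.7 = 0.1225
Highest score → common cold.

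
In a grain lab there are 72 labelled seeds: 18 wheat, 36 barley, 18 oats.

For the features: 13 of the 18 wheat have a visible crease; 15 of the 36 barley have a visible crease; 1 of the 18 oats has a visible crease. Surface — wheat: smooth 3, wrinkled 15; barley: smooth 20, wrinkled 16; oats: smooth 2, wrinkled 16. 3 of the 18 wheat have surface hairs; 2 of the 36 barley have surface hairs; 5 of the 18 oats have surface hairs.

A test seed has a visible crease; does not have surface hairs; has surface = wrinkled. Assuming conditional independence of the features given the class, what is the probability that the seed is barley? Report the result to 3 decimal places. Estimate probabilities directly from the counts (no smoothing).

0.394

wheat: (18/72) × (13/18) × (15/18) × (15/18) ≈ 0.125386
barley: (36/72) × (15/36) × (16/36) × (34/36) ≈ 0.0874486
oats: (18/72) × (1/18) × (16/18) × (13/18) ≈ 0.00891632
P(barley | x) = 0.0874486 / 0.22175092 ≈ 0.394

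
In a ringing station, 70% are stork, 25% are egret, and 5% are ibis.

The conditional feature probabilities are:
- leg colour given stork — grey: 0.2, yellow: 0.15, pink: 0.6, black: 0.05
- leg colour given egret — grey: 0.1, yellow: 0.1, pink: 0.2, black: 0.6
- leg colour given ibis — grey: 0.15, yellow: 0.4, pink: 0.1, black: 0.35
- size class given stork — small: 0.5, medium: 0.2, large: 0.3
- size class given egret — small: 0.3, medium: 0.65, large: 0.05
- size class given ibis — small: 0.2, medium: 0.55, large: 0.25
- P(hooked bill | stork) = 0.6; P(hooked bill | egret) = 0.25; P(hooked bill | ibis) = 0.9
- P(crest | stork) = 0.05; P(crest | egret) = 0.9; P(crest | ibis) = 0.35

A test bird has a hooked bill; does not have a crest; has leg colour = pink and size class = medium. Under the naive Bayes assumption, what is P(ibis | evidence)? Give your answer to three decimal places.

stork: 0.7 × 0.6 × 0.2 × 0.6 × (1−0.05) = 0.04788
egret: 0.25 × 0.2 × 0.65 × 0.25 × (1−0.9) = 0.0008125
ibis: 0.05 × 0.1 × 0.55 × 0.9 × (1−0.35) = 0.00160875
P(ibis | x) = 0.00160875 / 0.05030125 ≈ 0.032

0.032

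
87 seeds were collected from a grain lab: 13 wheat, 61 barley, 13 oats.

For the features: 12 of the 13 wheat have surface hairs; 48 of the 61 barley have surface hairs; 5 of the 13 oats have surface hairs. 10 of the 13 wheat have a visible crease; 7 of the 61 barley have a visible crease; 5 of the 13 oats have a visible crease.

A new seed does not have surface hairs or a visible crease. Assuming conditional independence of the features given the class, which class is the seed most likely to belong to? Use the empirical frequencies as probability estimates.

wheat: (13/87) × (1/13) × (3/13) ≈ 0.00265252
barley: (61/87) × (13/61) × (54/61) ≈ 0.132278
oats: (13/87) × (8/13) × (8/13) ≈ 0.0565871
Highest score → barley.

barley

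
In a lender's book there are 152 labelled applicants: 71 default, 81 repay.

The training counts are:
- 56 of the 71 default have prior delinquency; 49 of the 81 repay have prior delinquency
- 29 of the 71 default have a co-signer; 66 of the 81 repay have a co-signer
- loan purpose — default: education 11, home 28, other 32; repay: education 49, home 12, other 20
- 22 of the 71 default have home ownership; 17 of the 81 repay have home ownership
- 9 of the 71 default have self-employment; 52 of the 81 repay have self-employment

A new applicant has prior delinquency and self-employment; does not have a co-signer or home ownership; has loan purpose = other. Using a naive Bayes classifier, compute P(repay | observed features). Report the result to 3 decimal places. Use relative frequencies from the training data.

0.465

default: (71/152) × (56/71) × (42/71) × (32/71) × (49/71) × (9/71) ≈ 0.00859308
repay: (81/152) × (49/81) × (15/81) × (20/81) × (64/81) × (52/81) ≈ 0.00747682
P(repay | x) = 0.00747682 / 0.0160699 ≈ 0.465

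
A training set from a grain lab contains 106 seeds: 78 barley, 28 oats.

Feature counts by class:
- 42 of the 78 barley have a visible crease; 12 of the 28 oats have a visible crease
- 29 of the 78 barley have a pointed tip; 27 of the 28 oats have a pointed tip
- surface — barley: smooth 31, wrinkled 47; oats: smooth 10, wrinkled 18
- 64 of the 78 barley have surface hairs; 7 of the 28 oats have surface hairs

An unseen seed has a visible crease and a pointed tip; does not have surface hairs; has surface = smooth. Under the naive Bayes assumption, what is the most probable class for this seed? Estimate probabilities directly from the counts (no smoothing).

oats

barley: (78/106) × (42/78) × (29/78) × (31/78) × (14/78) ≈ 0.0105087
oats: (28/106) × (12/28) × (27/28) × (10/28) × (21/28) ≈ 0.0292405
Highest score → oats.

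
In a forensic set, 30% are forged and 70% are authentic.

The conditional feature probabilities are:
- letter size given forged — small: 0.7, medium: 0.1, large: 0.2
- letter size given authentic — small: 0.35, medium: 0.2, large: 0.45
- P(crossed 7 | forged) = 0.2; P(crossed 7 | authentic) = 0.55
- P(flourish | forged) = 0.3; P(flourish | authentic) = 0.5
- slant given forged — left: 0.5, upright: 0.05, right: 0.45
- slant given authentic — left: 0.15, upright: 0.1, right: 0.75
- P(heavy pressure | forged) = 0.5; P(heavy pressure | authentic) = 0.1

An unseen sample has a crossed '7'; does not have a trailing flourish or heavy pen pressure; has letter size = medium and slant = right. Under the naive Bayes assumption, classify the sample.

forged: 0.3 × 0.1 × 0.2 × (1−0.3) × 0.45 × (1−0.5) = 0.000945
authentic: 0.7 × 0.2 × 0.55 × (1−0.5) × 0.75 × (1−0.1) = 0.0259875
Highest score → authentic.

authentic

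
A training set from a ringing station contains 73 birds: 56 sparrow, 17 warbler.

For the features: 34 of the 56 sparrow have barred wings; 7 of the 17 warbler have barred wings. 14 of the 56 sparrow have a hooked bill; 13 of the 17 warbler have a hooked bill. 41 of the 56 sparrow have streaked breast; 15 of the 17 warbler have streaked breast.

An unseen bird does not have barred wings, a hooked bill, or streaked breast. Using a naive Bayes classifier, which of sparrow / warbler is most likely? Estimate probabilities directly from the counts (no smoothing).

sparrow: (56/73) × (22/56) × (42/56) × (15/56) ≈ 0.0605431
warbler: (17/73) × (10/17) × (4/17) × (2/17) ≈ 0.00379201
Highest score → sparrow.

sparrow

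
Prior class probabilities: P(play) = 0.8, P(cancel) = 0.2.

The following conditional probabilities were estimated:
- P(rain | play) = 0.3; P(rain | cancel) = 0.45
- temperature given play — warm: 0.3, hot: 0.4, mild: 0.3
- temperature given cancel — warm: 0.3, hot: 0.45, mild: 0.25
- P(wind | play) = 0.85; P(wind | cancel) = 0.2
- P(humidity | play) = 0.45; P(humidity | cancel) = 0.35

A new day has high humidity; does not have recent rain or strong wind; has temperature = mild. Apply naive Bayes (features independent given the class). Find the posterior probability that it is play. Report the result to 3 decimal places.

play: 0.8 × (1−0.3) × 0.3 × (1−0.85) × 0.45 = 0.01134
cancel: 0.2 × (1−0.45) × 0.25 × (1−0.2) × 0.35 = 0.0077
P(play | x) = 0.01134 / 0.01904 ≈ 0.596

0.596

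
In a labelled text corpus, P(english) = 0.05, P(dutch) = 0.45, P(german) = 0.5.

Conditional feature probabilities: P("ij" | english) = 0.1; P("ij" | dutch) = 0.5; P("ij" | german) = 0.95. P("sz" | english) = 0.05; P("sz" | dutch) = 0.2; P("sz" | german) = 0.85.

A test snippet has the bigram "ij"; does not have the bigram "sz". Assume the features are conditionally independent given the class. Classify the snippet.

english: 0.05 × 0.1 × (1−0.05) = 0.00475
dutch: 0.45 × 0.5 × (1−0.2) = 0.18
german: 0.5 × 0.95 × (1−0.85) = 0.07125
Highest score → dutch.

dutch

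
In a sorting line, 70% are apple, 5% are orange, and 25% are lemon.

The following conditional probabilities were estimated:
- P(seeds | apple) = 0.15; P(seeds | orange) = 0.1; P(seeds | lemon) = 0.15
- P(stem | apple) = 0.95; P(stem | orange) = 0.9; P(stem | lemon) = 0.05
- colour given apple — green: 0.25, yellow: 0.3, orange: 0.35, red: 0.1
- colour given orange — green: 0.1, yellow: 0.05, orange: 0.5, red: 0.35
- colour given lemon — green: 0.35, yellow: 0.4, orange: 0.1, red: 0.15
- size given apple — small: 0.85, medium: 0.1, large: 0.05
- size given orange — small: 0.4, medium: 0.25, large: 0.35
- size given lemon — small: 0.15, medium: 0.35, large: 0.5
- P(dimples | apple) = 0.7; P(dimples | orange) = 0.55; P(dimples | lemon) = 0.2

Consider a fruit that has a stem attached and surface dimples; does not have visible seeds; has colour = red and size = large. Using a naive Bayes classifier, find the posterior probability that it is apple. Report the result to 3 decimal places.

apple: 0.7 × (1−0.15) × 0.95 × 0.1 × 0.05 × 0.7 = 0.001978375
orange: 0.05 × (1−0.1) × 0.9 × 0.35 × 0.35 × 0.55 = 0.0027286875
lemon: 0.25 × (1−0.15) × 0.05 × 0.15 × 0.5 × 0.2 = 0.000159375
P(apple | x) = 0.001978375 / 0.0048664375 ≈ 0.407

0.407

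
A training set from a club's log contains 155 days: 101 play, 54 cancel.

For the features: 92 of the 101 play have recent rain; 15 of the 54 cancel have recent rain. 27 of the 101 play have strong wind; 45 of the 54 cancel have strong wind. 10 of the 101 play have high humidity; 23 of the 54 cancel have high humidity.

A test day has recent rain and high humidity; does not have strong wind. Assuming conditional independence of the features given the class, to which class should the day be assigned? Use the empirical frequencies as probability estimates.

play: (101/155) × (92/101) × (74/101) × (10/101) ≈ 0.0430571
cancel: (54/155) × (15/54) × (9/54) × (23/54) ≈ 0.00686977
Highest score → play.

play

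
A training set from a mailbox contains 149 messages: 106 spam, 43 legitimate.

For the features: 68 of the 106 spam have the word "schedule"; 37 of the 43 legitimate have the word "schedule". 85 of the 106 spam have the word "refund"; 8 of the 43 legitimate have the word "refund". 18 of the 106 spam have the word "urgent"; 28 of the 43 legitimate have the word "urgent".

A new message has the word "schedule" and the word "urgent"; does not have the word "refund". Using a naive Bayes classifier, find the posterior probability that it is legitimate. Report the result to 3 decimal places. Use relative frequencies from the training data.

0.896

spam: (106/149) × (68/106) × (21/106) × (18/106) ≈ 0.0153533
legitimate: (43/149) × (37/43) × (35/43) × (28/43) ≈ 0.131615
P(legitimate | x) = 0.131615 / 0.1469683 ≈ 0.896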